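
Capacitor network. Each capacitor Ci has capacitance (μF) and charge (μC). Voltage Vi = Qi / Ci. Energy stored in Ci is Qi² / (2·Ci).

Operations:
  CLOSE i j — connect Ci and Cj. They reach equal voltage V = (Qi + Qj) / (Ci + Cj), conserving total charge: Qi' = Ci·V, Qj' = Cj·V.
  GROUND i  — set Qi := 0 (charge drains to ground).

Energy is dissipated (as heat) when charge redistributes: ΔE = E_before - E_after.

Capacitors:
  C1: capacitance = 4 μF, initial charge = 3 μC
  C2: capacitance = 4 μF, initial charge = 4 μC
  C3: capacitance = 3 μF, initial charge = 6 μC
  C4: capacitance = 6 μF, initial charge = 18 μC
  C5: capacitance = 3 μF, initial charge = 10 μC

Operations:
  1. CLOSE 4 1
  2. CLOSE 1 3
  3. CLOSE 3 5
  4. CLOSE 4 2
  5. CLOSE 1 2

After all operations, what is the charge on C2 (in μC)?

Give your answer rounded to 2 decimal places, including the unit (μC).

Answer: 7.43 μC

Derivation:
Initial: C1(4μF, Q=3μC, V=0.75V), C2(4μF, Q=4μC, V=1.00V), C3(3μF, Q=6μC, V=2.00V), C4(6μF, Q=18μC, V=3.00V), C5(3μF, Q=10μC, V=3.33V)
Op 1: CLOSE 4-1: Q_total=21.00, C_total=10.00, V=2.10; Q4=12.60, Q1=8.40; dissipated=6.075
Op 2: CLOSE 1-3: Q_total=14.40, C_total=7.00, V=2.06; Q1=8.23, Q3=6.17; dissipated=0.009
Op 3: CLOSE 3-5: Q_total=16.17, C_total=6.00, V=2.70; Q3=8.09, Q5=8.09; dissipated=1.221
Op 4: CLOSE 4-2: Q_total=16.60, C_total=10.00, V=1.66; Q4=9.96, Q2=6.64; dissipated=1.452
Op 5: CLOSE 1-2: Q_total=14.87, C_total=8.00, V=1.86; Q1=7.43, Q2=7.43; dissipated=0.158
Final charges: Q1=7.43, Q2=7.43, Q3=8.09, Q4=9.96, Q5=8.09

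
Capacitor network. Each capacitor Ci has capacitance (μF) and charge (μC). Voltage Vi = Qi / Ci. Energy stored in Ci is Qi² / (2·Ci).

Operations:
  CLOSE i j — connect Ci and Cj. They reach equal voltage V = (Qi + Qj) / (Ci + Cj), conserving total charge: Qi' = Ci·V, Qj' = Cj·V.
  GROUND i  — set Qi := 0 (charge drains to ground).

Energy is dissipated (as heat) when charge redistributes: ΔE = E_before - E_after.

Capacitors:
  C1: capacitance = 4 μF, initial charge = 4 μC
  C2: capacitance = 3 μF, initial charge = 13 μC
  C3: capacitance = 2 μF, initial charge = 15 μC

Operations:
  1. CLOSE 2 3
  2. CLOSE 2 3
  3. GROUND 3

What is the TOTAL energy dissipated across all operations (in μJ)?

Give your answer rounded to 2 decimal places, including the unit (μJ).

Initial: C1(4μF, Q=4μC, V=1.00V), C2(3μF, Q=13μC, V=4.33V), C3(2μF, Q=15μC, V=7.50V)
Op 1: CLOSE 2-3: Q_total=28.00, C_total=5.00, V=5.60; Q2=16.80, Q3=11.20; dissipated=6.017
Op 2: CLOSE 2-3: Q_total=28.00, C_total=5.00, V=5.60; Q2=16.80, Q3=11.20; dissipated=0.000
Op 3: GROUND 3: Q3=0; energy lost=31.360
Total dissipated: 37.377 μJ

Answer: 37.38 μJ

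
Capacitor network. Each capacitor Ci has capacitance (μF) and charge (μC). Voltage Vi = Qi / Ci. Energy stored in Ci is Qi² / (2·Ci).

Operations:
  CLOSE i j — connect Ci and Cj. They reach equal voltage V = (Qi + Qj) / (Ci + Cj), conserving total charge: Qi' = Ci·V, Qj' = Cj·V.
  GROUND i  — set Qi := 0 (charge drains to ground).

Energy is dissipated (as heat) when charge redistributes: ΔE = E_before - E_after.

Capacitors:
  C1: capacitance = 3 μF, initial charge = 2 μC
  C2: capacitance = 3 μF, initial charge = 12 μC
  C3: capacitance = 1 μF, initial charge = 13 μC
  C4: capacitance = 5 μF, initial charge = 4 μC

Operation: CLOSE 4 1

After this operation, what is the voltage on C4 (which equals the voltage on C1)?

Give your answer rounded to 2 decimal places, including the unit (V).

Initial: C1(3μF, Q=2μC, V=0.67V), C2(3μF, Q=12μC, V=4.00V), C3(1μF, Q=13μC, V=13.00V), C4(5μF, Q=4μC, V=0.80V)
Op 1: CLOSE 4-1: Q_total=6.00, C_total=8.00, V=0.75; Q4=3.75, Q1=2.25; dissipated=0.017

Answer: 0.75 V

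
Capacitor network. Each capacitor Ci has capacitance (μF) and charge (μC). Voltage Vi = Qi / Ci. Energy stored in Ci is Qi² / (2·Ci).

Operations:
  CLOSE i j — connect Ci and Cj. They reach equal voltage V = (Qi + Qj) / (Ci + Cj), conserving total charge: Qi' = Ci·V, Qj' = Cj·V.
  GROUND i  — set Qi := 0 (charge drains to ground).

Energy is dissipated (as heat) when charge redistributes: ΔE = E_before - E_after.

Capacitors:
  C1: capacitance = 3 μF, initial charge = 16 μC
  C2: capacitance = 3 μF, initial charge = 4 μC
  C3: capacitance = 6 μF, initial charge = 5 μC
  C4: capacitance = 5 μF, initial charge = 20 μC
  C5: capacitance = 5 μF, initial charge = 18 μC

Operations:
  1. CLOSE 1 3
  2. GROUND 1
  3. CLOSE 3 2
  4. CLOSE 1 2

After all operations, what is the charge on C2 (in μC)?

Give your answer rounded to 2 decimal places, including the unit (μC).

Answer: 3.00 μC

Derivation:
Initial: C1(3μF, Q=16μC, V=5.33V), C2(3μF, Q=4μC, V=1.33V), C3(6μF, Q=5μC, V=0.83V), C4(5μF, Q=20μC, V=4.00V), C5(5μF, Q=18μC, V=3.60V)
Op 1: CLOSE 1-3: Q_total=21.00, C_total=9.00, V=2.33; Q1=7.00, Q3=14.00; dissipated=20.250
Op 2: GROUND 1: Q1=0; energy lost=8.167
Op 3: CLOSE 3-2: Q_total=18.00, C_total=9.00, V=2.00; Q3=12.00, Q2=6.00; dissipated=1.000
Op 4: CLOSE 1-2: Q_total=6.00, C_total=6.00, V=1.00; Q1=3.00, Q2=3.00; dissipated=3.000
Final charges: Q1=3.00, Q2=3.00, Q3=12.00, Q4=20.00, Q5=18.00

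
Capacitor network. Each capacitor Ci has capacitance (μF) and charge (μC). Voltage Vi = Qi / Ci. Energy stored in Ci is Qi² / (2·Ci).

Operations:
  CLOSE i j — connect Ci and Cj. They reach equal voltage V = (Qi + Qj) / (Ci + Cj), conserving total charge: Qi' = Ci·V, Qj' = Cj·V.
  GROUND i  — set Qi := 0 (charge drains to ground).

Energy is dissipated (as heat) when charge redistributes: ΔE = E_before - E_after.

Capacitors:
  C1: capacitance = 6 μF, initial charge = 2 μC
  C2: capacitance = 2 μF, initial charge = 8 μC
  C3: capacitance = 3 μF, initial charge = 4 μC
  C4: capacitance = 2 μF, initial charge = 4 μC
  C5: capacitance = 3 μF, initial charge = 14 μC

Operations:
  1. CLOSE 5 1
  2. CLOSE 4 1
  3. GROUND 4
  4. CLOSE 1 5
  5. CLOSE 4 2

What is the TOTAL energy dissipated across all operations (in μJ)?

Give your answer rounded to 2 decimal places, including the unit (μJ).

Initial: C1(6μF, Q=2μC, V=0.33V), C2(2μF, Q=8μC, V=4.00V), C3(3μF, Q=4μC, V=1.33V), C4(2μF, Q=4μC, V=2.00V), C5(3μF, Q=14μC, V=4.67V)
Op 1: CLOSE 5-1: Q_total=16.00, C_total=9.00, V=1.78; Q5=5.33, Q1=10.67; dissipated=18.778
Op 2: CLOSE 4-1: Q_total=14.67, C_total=8.00, V=1.83; Q4=3.67, Q1=11.00; dissipated=0.037
Op 3: GROUND 4: Q4=0; energy lost=3.361
Op 4: CLOSE 1-5: Q_total=16.33, C_total=9.00, V=1.81; Q1=10.89, Q5=5.44; dissipated=0.003
Op 5: CLOSE 4-2: Q_total=8.00, C_total=4.00, V=2.00; Q4=4.00, Q2=4.00; dissipated=8.000
Total dissipated: 30.179 μJ

Answer: 30.18 μJ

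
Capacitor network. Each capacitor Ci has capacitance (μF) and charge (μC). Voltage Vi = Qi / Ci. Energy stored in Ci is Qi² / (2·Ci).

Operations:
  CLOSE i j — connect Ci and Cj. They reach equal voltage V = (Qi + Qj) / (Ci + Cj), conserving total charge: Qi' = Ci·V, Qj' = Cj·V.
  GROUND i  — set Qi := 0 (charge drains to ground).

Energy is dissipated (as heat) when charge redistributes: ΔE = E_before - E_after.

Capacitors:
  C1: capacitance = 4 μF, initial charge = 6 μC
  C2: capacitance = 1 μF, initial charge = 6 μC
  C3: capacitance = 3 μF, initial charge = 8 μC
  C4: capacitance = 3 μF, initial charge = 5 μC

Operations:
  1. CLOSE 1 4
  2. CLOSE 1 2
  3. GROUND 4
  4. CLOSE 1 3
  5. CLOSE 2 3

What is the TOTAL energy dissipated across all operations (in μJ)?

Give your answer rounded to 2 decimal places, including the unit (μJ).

Initial: C1(4μF, Q=6μC, V=1.50V), C2(1μF, Q=6μC, V=6.00V), C3(3μF, Q=8μC, V=2.67V), C4(3μF, Q=5μC, V=1.67V)
Op 1: CLOSE 1-4: Q_total=11.00, C_total=7.00, V=1.57; Q1=6.29, Q4=4.71; dissipated=0.024
Op 2: CLOSE 1-2: Q_total=12.29, C_total=5.00, V=2.46; Q1=9.83, Q2=2.46; dissipated=7.845
Op 3: GROUND 4: Q4=0; energy lost=3.704
Op 4: CLOSE 1-3: Q_total=17.83, C_total=7.00, V=2.55; Q1=10.19, Q3=7.64; dissipated=0.038
Op 5: CLOSE 2-3: Q_total=10.10, C_total=4.00, V=2.52; Q2=2.52, Q3=7.57; dissipated=0.003
Total dissipated: 11.613 μJ

Answer: 11.61 μJ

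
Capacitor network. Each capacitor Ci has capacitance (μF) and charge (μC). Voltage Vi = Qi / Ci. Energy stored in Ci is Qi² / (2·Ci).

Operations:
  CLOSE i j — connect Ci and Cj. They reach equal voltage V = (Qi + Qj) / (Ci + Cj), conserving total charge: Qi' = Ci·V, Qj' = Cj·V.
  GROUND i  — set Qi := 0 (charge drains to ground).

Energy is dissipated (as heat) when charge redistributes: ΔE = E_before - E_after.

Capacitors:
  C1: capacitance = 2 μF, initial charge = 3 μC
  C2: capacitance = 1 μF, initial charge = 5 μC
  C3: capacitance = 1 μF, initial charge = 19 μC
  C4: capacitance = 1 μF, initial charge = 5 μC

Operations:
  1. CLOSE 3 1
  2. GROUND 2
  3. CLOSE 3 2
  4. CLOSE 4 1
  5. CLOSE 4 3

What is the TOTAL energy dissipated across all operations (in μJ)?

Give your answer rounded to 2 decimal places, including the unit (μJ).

Initial: C1(2μF, Q=3μC, V=1.50V), C2(1μF, Q=5μC, V=5.00V), C3(1μF, Q=19μC, V=19.00V), C4(1μF, Q=5μC, V=5.00V)
Op 1: CLOSE 3-1: Q_total=22.00, C_total=3.00, V=7.33; Q3=7.33, Q1=14.67; dissipated=102.083
Op 2: GROUND 2: Q2=0; energy lost=12.500
Op 3: CLOSE 3-2: Q_total=7.33, C_total=2.00, V=3.67; Q3=3.67, Q2=3.67; dissipated=13.444
Op 4: CLOSE 4-1: Q_total=19.67, C_total=3.00, V=6.56; Q4=6.56, Q1=13.11; dissipated=1.815
Op 5: CLOSE 4-3: Q_total=10.22, C_total=2.00, V=5.11; Q4=5.11, Q3=5.11; dissipated=2.086
Total dissipated: 131.929 μJ

Answer: 131.93 μJ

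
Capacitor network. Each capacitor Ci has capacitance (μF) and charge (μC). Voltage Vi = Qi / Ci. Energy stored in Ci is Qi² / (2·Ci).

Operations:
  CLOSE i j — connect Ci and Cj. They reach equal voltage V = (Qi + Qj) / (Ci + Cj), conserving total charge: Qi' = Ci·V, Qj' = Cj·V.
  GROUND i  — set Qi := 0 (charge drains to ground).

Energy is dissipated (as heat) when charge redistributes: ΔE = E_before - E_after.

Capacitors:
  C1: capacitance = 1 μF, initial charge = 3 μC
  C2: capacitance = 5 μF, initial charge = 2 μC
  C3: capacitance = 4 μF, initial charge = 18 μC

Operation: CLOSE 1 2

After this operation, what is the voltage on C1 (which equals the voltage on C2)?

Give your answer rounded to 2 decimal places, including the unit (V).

Answer: 0.83 V

Derivation:
Initial: C1(1μF, Q=3μC, V=3.00V), C2(5μF, Q=2μC, V=0.40V), C3(4μF, Q=18μC, V=4.50V)
Op 1: CLOSE 1-2: Q_total=5.00, C_total=6.00, V=0.83; Q1=0.83, Q2=4.17; dissipated=2.817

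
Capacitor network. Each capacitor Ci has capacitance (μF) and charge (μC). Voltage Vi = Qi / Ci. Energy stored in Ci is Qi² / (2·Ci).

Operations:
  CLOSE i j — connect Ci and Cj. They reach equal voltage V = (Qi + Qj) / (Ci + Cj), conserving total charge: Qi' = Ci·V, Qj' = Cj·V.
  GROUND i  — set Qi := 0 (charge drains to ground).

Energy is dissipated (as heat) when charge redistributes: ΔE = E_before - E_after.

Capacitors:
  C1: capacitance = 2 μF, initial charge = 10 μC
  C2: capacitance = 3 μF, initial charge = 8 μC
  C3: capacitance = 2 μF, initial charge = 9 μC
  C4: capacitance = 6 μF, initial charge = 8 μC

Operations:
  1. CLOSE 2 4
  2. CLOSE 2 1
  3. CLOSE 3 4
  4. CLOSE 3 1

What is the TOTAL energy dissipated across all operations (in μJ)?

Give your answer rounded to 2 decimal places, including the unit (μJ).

Answer: 13.75 μJ

Derivation:
Initial: C1(2μF, Q=10μC, V=5.00V), C2(3μF, Q=8μC, V=2.67V), C3(2μF, Q=9μC, V=4.50V), C4(6μF, Q=8μC, V=1.33V)
Op 1: CLOSE 2-4: Q_total=16.00, C_total=9.00, V=1.78; Q2=5.33, Q4=10.67; dissipated=1.778
Op 2: CLOSE 2-1: Q_total=15.33, C_total=5.00, V=3.07; Q2=9.20, Q1=6.13; dissipated=6.230
Op 3: CLOSE 3-4: Q_total=19.67, C_total=8.00, V=2.46; Q3=4.92, Q4=14.75; dissipated=5.558
Op 4: CLOSE 3-1: Q_total=11.05, C_total=4.00, V=2.76; Q3=5.53, Q1=5.53; dissipated=0.185
Total dissipated: 13.750 μJ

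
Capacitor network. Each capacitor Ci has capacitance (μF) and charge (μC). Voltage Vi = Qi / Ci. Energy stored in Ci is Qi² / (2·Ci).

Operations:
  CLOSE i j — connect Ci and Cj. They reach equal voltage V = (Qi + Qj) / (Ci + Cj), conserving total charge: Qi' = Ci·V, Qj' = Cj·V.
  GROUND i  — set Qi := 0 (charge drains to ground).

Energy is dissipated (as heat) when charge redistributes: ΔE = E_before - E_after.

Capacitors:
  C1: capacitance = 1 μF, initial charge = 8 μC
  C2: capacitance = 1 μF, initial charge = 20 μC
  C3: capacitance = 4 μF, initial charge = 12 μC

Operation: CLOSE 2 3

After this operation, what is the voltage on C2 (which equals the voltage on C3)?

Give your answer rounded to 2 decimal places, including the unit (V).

Initial: C1(1μF, Q=8μC, V=8.00V), C2(1μF, Q=20μC, V=20.00V), C3(4μF, Q=12μC, V=3.00V)
Op 1: CLOSE 2-3: Q_total=32.00, C_total=5.00, V=6.40; Q2=6.40, Q3=25.60; dissipated=115.600

Answer: 6.40 V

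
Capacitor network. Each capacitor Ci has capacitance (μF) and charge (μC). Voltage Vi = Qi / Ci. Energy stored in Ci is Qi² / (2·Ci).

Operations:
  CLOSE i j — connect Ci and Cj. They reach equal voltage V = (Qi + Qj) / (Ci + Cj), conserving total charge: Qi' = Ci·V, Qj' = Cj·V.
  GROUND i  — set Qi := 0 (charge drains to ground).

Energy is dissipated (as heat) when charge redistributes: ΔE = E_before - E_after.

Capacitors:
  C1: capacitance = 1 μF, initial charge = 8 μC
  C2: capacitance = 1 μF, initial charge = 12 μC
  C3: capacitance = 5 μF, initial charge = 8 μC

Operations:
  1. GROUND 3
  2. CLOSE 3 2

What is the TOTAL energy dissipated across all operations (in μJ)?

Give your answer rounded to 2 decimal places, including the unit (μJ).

Answer: 66.40 μJ

Derivation:
Initial: C1(1μF, Q=8μC, V=8.00V), C2(1μF, Q=12μC, V=12.00V), C3(5μF, Q=8μC, V=1.60V)
Op 1: GROUND 3: Q3=0; energy lost=6.400
Op 2: CLOSE 3-2: Q_total=12.00, C_total=6.00, V=2.00; Q3=10.00, Q2=2.00; dissipated=60.000
Total dissipated: 66.400 μJ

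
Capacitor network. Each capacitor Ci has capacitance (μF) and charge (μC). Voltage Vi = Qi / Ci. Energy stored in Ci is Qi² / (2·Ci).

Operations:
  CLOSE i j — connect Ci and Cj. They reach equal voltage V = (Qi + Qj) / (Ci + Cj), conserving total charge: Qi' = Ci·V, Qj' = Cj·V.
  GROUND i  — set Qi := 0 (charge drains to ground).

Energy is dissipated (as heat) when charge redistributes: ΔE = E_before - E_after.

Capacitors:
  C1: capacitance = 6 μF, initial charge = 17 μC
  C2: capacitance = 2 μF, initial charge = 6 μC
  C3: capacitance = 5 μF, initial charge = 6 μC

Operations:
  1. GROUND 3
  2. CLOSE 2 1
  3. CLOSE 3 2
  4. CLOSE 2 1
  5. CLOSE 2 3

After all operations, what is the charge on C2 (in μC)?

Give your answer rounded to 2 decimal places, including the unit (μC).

Initial: C1(6μF, Q=17μC, V=2.83V), C2(2μF, Q=6μC, V=3.00V), C3(5μF, Q=6μC, V=1.20V)
Op 1: GROUND 3: Q3=0; energy lost=3.600
Op 2: CLOSE 2-1: Q_total=23.00, C_total=8.00, V=2.88; Q2=5.75, Q1=17.25; dissipated=0.021
Op 3: CLOSE 3-2: Q_total=5.75, C_total=7.00, V=0.82; Q3=4.11, Q2=1.64; dissipated=5.904
Op 4: CLOSE 2-1: Q_total=18.89, C_total=8.00, V=2.36; Q2=4.72, Q1=14.17; dissipated=3.163
Op 5: CLOSE 2-3: Q_total=8.83, C_total=7.00, V=1.26; Q2=2.52, Q3=6.31; dissipated=1.694
Final charges: Q1=14.17, Q2=2.52, Q3=6.31

Answer: 2.52 μC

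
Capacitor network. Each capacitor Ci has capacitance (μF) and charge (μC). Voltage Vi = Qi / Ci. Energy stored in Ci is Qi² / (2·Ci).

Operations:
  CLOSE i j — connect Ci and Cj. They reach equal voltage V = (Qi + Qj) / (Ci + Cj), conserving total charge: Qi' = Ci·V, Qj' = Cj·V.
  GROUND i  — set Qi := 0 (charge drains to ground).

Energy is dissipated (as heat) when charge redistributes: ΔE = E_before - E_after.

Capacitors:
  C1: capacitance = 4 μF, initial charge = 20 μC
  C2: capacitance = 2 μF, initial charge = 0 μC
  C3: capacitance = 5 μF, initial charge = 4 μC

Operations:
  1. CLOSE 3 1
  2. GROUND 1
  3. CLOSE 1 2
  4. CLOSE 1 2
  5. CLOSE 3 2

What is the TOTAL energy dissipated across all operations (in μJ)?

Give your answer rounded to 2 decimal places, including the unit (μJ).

Answer: 38.90 μJ

Derivation:
Initial: C1(4μF, Q=20μC, V=5.00V), C2(2μF, Q=0μC, V=0.00V), C3(5μF, Q=4μC, V=0.80V)
Op 1: CLOSE 3-1: Q_total=24.00, C_total=9.00, V=2.67; Q3=13.33, Q1=10.67; dissipated=19.600
Op 2: GROUND 1: Q1=0; energy lost=14.222
Op 3: CLOSE 1-2: Q_total=0.00, C_total=6.00, V=0.00; Q1=0.00, Q2=0.00; dissipated=0.000
Op 4: CLOSE 1-2: Q_total=0.00, C_total=6.00, V=0.00; Q1=0.00, Q2=0.00; dissipated=0.000
Op 5: CLOSE 3-2: Q_total=13.33, C_total=7.00, V=1.90; Q3=9.52, Q2=3.81; dissipated=5.079
Total dissipated: 38.902 μJ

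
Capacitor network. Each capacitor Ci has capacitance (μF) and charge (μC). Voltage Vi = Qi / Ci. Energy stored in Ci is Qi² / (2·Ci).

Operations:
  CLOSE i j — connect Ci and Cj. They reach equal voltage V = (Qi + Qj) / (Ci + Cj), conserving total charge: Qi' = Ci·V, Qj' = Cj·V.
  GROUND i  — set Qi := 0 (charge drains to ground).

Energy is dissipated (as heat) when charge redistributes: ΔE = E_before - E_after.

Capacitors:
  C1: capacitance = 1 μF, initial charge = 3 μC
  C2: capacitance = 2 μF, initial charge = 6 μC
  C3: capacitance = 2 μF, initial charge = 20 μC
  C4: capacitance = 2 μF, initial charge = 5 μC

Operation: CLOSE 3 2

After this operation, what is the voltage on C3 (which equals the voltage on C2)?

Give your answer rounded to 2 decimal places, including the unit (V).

Initial: C1(1μF, Q=3μC, V=3.00V), C2(2μF, Q=6μC, V=3.00V), C3(2μF, Q=20μC, V=10.00V), C4(2μF, Q=5μC, V=2.50V)
Op 1: CLOSE 3-2: Q_total=26.00, C_total=4.00, V=6.50; Q3=13.00, Q2=13.00; dissipated=24.500

Answer: 6.50 V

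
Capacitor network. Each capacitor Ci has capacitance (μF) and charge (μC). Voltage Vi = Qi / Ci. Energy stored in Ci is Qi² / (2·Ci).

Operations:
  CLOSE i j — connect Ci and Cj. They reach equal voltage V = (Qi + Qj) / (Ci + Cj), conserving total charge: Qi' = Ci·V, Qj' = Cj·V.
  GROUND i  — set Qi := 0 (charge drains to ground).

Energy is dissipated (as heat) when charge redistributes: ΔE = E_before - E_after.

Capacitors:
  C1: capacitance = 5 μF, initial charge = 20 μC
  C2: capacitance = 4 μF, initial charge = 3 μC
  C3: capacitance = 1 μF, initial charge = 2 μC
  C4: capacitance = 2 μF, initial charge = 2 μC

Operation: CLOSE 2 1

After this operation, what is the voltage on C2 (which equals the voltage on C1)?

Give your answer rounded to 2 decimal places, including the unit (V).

Initial: C1(5μF, Q=20μC, V=4.00V), C2(4μF, Q=3μC, V=0.75V), C3(1μF, Q=2μC, V=2.00V), C4(2μF, Q=2μC, V=1.00V)
Op 1: CLOSE 2-1: Q_total=23.00, C_total=9.00, V=2.56; Q2=10.22, Q1=12.78; dissipated=11.736

Answer: 2.56 V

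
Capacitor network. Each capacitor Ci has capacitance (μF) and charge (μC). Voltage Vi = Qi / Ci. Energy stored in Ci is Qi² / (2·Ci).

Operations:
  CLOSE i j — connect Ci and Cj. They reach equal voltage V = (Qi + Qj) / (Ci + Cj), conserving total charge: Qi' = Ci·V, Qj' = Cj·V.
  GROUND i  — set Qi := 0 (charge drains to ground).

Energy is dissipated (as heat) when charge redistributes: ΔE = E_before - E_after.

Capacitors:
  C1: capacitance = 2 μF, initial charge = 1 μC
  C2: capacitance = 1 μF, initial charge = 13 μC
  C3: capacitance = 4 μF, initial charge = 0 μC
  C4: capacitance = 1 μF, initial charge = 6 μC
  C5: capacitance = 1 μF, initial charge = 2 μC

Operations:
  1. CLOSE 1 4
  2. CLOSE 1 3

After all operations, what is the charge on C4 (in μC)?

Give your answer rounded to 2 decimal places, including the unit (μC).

Initial: C1(2μF, Q=1μC, V=0.50V), C2(1μF, Q=13μC, V=13.00V), C3(4μF, Q=0μC, V=0.00V), C4(1μF, Q=6μC, V=6.00V), C5(1μF, Q=2μC, V=2.00V)
Op 1: CLOSE 1-4: Q_total=7.00, C_total=3.00, V=2.33; Q1=4.67, Q4=2.33; dissipated=10.083
Op 2: CLOSE 1-3: Q_total=4.67, C_total=6.00, V=0.78; Q1=1.56, Q3=3.11; dissipated=3.630
Final charges: Q1=1.56, Q2=13.00, Q3=3.11, Q4=2.33, Q5=2.00

Answer: 2.33 μC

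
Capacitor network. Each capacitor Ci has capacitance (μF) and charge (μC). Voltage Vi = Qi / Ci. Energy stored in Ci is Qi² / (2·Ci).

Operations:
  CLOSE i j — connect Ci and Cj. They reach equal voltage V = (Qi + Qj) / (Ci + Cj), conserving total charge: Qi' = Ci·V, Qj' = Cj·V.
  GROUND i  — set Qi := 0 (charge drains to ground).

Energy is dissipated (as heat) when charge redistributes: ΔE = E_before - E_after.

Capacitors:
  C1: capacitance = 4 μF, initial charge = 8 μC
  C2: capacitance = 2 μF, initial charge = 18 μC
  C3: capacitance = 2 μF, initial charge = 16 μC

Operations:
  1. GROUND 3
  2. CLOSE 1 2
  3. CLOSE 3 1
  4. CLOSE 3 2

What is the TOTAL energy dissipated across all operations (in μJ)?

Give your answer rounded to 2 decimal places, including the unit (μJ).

Initial: C1(4μF, Q=8μC, V=2.00V), C2(2μF, Q=18μC, V=9.00V), C3(2μF, Q=16μC, V=8.00V)
Op 1: GROUND 3: Q3=0; energy lost=64.000
Op 2: CLOSE 1-2: Q_total=26.00, C_total=6.00, V=4.33; Q1=17.33, Q2=8.67; dissipated=32.667
Op 3: CLOSE 3-1: Q_total=17.33, C_total=6.00, V=2.89; Q3=5.78, Q1=11.56; dissipated=12.519
Op 4: CLOSE 3-2: Q_total=14.44, C_total=4.00, V=3.61; Q3=7.22, Q2=7.22; dissipated=1.043
Total dissipated: 110.228 μJ

Answer: 110.23 μJ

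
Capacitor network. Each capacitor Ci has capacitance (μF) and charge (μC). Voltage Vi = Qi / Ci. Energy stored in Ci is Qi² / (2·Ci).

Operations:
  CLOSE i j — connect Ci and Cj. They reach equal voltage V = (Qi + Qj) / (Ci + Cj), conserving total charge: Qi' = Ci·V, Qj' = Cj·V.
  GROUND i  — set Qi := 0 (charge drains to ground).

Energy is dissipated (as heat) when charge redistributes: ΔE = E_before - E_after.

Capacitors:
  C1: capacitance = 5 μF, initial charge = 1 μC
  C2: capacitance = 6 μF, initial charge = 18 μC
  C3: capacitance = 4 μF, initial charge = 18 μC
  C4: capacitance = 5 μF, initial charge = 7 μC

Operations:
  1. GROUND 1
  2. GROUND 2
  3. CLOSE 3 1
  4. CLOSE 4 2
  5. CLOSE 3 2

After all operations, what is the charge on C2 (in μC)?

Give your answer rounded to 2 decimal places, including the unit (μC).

Answer: 7.09 μC

Derivation:
Initial: C1(5μF, Q=1μC, V=0.20V), C2(6μF, Q=18μC, V=3.00V), C3(4μF, Q=18μC, V=4.50V), C4(5μF, Q=7μC, V=1.40V)
Op 1: GROUND 1: Q1=0; energy lost=0.100
Op 2: GROUND 2: Q2=0; energy lost=27.000
Op 3: CLOSE 3-1: Q_total=18.00, C_total=9.00, V=2.00; Q3=8.00, Q1=10.00; dissipated=22.500
Op 4: CLOSE 4-2: Q_total=7.00, C_total=11.00, V=0.64; Q4=3.18, Q2=3.82; dissipated=2.673
Op 5: CLOSE 3-2: Q_total=11.82, C_total=10.00, V=1.18; Q3=4.73, Q2=7.09; dissipated=2.231
Final charges: Q1=10.00, Q2=7.09, Q3=4.73, Q4=3.18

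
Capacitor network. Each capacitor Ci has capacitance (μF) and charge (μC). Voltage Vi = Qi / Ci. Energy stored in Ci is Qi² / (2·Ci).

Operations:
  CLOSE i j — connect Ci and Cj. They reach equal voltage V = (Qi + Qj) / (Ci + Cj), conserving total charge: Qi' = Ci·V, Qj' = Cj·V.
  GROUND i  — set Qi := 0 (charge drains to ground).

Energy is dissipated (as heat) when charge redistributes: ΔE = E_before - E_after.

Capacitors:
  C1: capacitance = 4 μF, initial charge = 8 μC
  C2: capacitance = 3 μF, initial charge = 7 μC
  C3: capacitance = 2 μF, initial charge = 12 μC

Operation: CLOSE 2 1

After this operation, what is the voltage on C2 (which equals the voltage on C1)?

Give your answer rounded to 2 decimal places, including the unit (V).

Answer: 2.14 V

Derivation:
Initial: C1(4μF, Q=8μC, V=2.00V), C2(3μF, Q=7μC, V=2.33V), C3(2μF, Q=12μC, V=6.00V)
Op 1: CLOSE 2-1: Q_total=15.00, C_total=7.00, V=2.14; Q2=6.43, Q1=8.57; dissipated=0.095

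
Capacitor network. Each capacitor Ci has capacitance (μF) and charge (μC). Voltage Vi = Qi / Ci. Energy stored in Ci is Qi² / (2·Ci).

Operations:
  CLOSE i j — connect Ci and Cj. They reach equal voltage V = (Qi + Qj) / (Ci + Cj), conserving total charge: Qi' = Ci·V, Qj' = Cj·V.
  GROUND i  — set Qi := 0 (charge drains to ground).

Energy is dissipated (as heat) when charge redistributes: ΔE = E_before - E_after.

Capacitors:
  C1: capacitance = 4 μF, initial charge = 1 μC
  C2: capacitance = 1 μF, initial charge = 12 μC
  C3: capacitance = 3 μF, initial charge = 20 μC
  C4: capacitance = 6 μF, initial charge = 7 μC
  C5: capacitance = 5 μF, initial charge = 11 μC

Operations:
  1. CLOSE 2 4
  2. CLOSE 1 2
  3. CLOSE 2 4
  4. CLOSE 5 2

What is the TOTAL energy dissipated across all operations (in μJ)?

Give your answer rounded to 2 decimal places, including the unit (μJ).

Initial: C1(4μF, Q=1μC, V=0.25V), C2(1μF, Q=12μC, V=12.00V), C3(3μF, Q=20μC, V=6.67V), C4(6μF, Q=7μC, V=1.17V), C5(5μF, Q=11μC, V=2.20V)
Op 1: CLOSE 2-4: Q_total=19.00, C_total=7.00, V=2.71; Q2=2.71, Q4=16.29; dissipated=50.298
Op 2: CLOSE 1-2: Q_total=3.71, C_total=5.00, V=0.74; Q1=2.97, Q2=0.74; dissipated=2.429
Op 3: CLOSE 2-4: Q_total=17.03, C_total=7.00, V=2.43; Q2=2.43, Q4=14.60; dissipated=1.666
Op 4: CLOSE 5-2: Q_total=13.43, C_total=6.00, V=2.24; Q5=11.19, Q2=2.24; dissipated=0.023
Total dissipated: 54.415 μJ

Answer: 54.41 μJ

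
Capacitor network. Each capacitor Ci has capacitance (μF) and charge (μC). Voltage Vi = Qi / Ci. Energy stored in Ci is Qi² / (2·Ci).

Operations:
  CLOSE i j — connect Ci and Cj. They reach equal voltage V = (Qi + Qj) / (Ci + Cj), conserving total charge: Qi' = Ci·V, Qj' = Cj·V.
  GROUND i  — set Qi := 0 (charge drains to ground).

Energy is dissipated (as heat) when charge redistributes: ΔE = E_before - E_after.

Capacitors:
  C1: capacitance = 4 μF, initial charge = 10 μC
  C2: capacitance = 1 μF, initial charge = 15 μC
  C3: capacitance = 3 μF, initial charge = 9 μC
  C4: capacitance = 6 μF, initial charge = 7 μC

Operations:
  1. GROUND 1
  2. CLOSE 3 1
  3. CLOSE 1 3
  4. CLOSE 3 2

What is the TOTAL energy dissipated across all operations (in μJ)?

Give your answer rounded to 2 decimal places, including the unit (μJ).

Answer: 90.74 μJ

Derivation:
Initial: C1(4μF, Q=10μC, V=2.50V), C2(1μF, Q=15μC, V=15.00V), C3(3μF, Q=9μC, V=3.00V), C4(6μF, Q=7μC, V=1.17V)
Op 1: GROUND 1: Q1=0; energy lost=12.500
Op 2: CLOSE 3-1: Q_total=9.00, C_total=7.00, V=1.29; Q3=3.86, Q1=5.14; dissipated=7.714
Op 3: CLOSE 1-3: Q_total=9.00, C_total=7.00, V=1.29; Q1=5.14, Q3=3.86; dissipated=0.000
Op 4: CLOSE 3-2: Q_total=18.86, C_total=4.00, V=4.71; Q3=14.14, Q2=4.71; dissipated=70.531
Total dissipated: 90.745 μJ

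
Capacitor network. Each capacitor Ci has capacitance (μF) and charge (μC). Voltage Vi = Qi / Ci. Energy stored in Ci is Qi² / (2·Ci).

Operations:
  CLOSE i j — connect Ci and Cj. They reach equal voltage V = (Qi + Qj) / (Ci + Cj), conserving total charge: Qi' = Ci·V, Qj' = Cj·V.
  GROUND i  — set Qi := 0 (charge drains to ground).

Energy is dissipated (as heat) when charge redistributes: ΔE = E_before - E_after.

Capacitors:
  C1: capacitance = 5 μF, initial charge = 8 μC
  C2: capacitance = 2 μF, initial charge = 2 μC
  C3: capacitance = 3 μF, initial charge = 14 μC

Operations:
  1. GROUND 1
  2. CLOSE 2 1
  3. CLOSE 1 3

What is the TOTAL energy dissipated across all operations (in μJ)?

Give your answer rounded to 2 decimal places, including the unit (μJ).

Initial: C1(5μF, Q=8μC, V=1.60V), C2(2μF, Q=2μC, V=1.00V), C3(3μF, Q=14μC, V=4.67V)
Op 1: GROUND 1: Q1=0; energy lost=6.400
Op 2: CLOSE 2-1: Q_total=2.00, C_total=7.00, V=0.29; Q2=0.57, Q1=1.43; dissipated=0.714
Op 3: CLOSE 1-3: Q_total=15.43, C_total=8.00, V=1.93; Q1=9.64, Q3=5.79; dissipated=17.993
Total dissipated: 25.107 μJ

Answer: 25.11 μJ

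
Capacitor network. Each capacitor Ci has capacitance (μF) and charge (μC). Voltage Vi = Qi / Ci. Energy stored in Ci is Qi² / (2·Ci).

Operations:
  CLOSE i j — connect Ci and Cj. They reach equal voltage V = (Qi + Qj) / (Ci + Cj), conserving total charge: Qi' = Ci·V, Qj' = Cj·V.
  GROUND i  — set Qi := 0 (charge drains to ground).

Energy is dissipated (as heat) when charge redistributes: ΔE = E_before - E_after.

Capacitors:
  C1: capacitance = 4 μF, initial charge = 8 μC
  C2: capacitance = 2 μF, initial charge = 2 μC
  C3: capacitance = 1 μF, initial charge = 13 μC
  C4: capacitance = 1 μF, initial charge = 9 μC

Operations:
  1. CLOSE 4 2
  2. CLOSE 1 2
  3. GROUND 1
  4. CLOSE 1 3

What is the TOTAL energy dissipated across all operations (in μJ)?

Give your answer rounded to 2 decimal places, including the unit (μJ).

Initial: C1(4μF, Q=8μC, V=2.00V), C2(2μF, Q=2μC, V=1.00V), C3(1μF, Q=13μC, V=13.00V), C4(1μF, Q=9μC, V=9.00V)
Op 1: CLOSE 4-2: Q_total=11.00, C_total=3.00, V=3.67; Q4=3.67, Q2=7.33; dissipated=21.333
Op 2: CLOSE 1-2: Q_total=15.33, C_total=6.00, V=2.56; Q1=10.22, Q2=5.11; dissipated=1.852
Op 3: GROUND 1: Q1=0; energy lost=13.062
Op 4: CLOSE 1-3: Q_total=13.00, C_total=5.00, V=2.60; Q1=10.40, Q3=2.60; dissipated=67.600
Total dissipated: 103.847 μJ

Answer: 103.85 μJ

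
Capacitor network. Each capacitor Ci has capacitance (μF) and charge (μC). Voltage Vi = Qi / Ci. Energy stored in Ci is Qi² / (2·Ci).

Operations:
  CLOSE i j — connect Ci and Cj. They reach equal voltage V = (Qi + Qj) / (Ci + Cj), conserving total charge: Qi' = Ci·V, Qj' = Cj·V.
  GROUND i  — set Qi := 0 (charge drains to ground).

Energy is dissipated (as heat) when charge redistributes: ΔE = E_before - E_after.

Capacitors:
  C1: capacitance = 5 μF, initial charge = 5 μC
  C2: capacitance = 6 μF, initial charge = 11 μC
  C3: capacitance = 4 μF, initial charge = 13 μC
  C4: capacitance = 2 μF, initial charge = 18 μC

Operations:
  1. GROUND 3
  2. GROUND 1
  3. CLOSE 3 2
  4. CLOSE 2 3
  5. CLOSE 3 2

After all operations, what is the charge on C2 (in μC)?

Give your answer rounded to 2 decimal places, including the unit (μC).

Initial: C1(5μF, Q=5μC, V=1.00V), C2(6μF, Q=11μC, V=1.83V), C3(4μF, Q=13μC, V=3.25V), C4(2μF, Q=18μC, V=9.00V)
Op 1: GROUND 3: Q3=0; energy lost=21.125
Op 2: GROUND 1: Q1=0; energy lost=2.500
Op 3: CLOSE 3-2: Q_total=11.00, C_total=10.00, V=1.10; Q3=4.40, Q2=6.60; dissipated=4.033
Op 4: CLOSE 2-3: Q_total=11.00, C_total=10.00, V=1.10; Q2=6.60, Q3=4.40; dissipated=0.000
Op 5: CLOSE 3-2: Q_total=11.00, C_total=10.00, V=1.10; Q3=4.40, Q2=6.60; dissipated=0.000
Final charges: Q1=0.00, Q2=6.60, Q3=4.40, Q4=18.00

Answer: 6.60 μC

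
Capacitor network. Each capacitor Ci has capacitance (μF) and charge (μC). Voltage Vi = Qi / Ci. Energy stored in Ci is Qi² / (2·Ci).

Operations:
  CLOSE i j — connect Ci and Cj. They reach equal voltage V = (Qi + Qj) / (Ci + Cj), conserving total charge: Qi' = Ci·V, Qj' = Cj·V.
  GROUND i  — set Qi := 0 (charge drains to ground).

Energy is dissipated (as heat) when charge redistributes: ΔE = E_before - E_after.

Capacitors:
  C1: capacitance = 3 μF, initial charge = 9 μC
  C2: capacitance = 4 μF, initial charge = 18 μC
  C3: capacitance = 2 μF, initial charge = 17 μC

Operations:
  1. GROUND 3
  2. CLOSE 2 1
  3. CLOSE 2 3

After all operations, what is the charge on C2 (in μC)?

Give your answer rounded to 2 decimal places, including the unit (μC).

Answer: 10.29 μC

Derivation:
Initial: C1(3μF, Q=9μC, V=3.00V), C2(4μF, Q=18μC, V=4.50V), C3(2μF, Q=17μC, V=8.50V)
Op 1: GROUND 3: Q3=0; energy lost=72.250
Op 2: CLOSE 2-1: Q_total=27.00, C_total=7.00, V=3.86; Q2=15.43, Q1=11.57; dissipated=1.929
Op 3: CLOSE 2-3: Q_total=15.43, C_total=6.00, V=2.57; Q2=10.29, Q3=5.14; dissipated=9.918
Final charges: Q1=11.57, Q2=10.29, Q3=5.14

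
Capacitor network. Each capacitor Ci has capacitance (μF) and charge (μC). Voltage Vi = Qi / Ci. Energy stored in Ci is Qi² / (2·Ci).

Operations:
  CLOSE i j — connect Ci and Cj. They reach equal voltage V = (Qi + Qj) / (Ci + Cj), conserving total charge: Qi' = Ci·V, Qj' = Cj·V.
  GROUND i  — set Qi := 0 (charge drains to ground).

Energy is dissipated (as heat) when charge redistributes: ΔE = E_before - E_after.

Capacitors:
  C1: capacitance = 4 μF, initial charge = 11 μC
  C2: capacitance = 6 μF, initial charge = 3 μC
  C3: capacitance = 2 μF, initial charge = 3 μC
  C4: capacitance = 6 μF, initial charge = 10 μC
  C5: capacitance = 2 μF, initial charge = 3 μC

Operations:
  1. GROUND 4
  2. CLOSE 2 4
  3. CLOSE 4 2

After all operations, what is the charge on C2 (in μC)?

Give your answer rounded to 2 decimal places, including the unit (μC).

Initial: C1(4μF, Q=11μC, V=2.75V), C2(6μF, Q=3μC, V=0.50V), C3(2μF, Q=3μC, V=1.50V), C4(6μF, Q=10μC, V=1.67V), C5(2μF, Q=3μC, V=1.50V)
Op 1: GROUND 4: Q4=0; energy lost=8.333
Op 2: CLOSE 2-4: Q_total=3.00, C_total=12.00, V=0.25; Q2=1.50, Q4=1.50; dissipated=0.375
Op 3: CLOSE 4-2: Q_total=3.00, C_total=12.00, V=0.25; Q4=1.50, Q2=1.50; dissipated=0.000
Final charges: Q1=11.00, Q2=1.50, Q3=3.00, Q4=1.50, Q5=3.00

Answer: 1.50 μC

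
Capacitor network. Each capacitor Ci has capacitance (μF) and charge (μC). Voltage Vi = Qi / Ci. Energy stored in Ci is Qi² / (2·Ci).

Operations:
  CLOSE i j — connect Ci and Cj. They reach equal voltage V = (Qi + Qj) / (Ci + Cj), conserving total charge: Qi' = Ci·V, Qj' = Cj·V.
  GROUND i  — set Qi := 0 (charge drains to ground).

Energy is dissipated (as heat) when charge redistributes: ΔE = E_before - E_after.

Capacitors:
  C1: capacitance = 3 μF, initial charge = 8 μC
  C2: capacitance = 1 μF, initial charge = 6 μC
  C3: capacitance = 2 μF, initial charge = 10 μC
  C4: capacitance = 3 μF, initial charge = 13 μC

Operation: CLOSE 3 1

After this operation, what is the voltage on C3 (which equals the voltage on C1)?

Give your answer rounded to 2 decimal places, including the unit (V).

Answer: 3.60 V

Derivation:
Initial: C1(3μF, Q=8μC, V=2.67V), C2(1μF, Q=6μC, V=6.00V), C3(2μF, Q=10μC, V=5.00V), C4(3μF, Q=13μC, V=4.33V)
Op 1: CLOSE 3-1: Q_total=18.00, C_total=5.00, V=3.60; Q3=7.20, Q1=10.80; dissipated=3.267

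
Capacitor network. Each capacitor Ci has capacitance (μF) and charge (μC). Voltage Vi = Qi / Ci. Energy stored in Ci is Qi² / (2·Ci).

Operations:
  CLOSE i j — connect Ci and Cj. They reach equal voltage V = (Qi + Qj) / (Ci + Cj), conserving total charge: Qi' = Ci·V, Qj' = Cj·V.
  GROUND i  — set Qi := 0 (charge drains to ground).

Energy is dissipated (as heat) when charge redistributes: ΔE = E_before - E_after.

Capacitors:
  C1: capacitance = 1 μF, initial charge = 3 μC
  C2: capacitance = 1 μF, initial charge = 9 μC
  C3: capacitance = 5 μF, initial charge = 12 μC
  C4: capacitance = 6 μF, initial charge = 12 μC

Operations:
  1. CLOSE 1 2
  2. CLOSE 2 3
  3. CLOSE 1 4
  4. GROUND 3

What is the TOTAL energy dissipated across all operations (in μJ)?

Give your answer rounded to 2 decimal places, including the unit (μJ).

Answer: 43.76 μJ

Derivation:
Initial: C1(1μF, Q=3μC, V=3.00V), C2(1μF, Q=9μC, V=9.00V), C3(5μF, Q=12μC, V=2.40V), C4(6μF, Q=12μC, V=2.00V)
Op 1: CLOSE 1-2: Q_total=12.00, C_total=2.00, V=6.00; Q1=6.00, Q2=6.00; dissipated=9.000
Op 2: CLOSE 2-3: Q_total=18.00, C_total=6.00, V=3.00; Q2=3.00, Q3=15.00; dissipated=5.400
Op 3: CLOSE 1-4: Q_total=18.00, C_total=7.00, V=2.57; Q1=2.57, Q4=15.43; dissipated=6.857
Op 4: GROUND 3: Q3=0; energy lost=22.500
Total dissipated: 43.757 μJ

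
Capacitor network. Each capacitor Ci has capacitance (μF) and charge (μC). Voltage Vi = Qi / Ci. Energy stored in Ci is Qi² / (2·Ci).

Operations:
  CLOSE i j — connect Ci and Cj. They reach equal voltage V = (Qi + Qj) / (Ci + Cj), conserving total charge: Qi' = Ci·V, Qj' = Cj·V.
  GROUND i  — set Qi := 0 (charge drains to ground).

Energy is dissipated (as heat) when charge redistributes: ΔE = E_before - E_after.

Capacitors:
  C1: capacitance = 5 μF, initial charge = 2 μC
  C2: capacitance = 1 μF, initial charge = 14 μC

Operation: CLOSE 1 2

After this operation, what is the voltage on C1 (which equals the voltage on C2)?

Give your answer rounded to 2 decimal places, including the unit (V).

Initial: C1(5μF, Q=2μC, V=0.40V), C2(1μF, Q=14μC, V=14.00V)
Op 1: CLOSE 1-2: Q_total=16.00, C_total=6.00, V=2.67; Q1=13.33, Q2=2.67; dissipated=77.067

Answer: 2.67 V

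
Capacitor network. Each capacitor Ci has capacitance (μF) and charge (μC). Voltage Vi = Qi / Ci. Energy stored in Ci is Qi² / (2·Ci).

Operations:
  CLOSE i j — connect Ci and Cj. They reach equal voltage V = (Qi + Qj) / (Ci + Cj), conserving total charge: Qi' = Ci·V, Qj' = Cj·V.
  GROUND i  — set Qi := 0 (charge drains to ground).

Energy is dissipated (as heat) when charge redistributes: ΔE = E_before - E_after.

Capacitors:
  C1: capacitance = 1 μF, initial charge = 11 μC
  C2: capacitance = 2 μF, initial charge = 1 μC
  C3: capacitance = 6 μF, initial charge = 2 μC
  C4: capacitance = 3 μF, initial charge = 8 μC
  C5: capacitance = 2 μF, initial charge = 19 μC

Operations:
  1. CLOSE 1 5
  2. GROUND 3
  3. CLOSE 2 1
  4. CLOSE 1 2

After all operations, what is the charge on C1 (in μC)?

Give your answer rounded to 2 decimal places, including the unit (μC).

Answer: 3.67 μC

Derivation:
Initial: C1(1μF, Q=11μC, V=11.00V), C2(2μF, Q=1μC, V=0.50V), C3(6μF, Q=2μC, V=0.33V), C4(3μF, Q=8μC, V=2.67V), C5(2μF, Q=19μC, V=9.50V)
Op 1: CLOSE 1-5: Q_total=30.00, C_total=3.00, V=10.00; Q1=10.00, Q5=20.00; dissipated=0.750
Op 2: GROUND 3: Q3=0; energy lost=0.333
Op 3: CLOSE 2-1: Q_total=11.00, C_total=3.00, V=3.67; Q2=7.33, Q1=3.67; dissipated=30.083
Op 4: CLOSE 1-2: Q_total=11.00, C_total=3.00, V=3.67; Q1=3.67, Q2=7.33; dissipated=0.000
Final charges: Q1=3.67, Q2=7.33, Q3=0.00, Q4=8.00, Q5=20.00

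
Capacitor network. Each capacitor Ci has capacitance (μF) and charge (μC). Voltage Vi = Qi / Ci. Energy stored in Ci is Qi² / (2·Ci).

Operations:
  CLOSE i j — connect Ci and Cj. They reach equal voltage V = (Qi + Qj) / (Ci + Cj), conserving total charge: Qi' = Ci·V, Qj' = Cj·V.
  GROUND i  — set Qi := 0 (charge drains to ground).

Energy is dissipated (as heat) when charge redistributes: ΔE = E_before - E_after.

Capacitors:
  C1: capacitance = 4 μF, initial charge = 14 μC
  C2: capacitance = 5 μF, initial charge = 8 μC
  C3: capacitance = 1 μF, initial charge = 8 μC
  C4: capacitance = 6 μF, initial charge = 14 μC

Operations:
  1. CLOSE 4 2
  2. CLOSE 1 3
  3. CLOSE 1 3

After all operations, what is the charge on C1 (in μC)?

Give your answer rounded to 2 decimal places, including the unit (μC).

Initial: C1(4μF, Q=14μC, V=3.50V), C2(5μF, Q=8μC, V=1.60V), C3(1μF, Q=8μC, V=8.00V), C4(6μF, Q=14μC, V=2.33V)
Op 1: CLOSE 4-2: Q_total=22.00, C_total=11.00, V=2.00; Q4=12.00, Q2=10.00; dissipated=0.733
Op 2: CLOSE 1-3: Q_total=22.00, C_total=5.00, V=4.40; Q1=17.60, Q3=4.40; dissipated=8.100
Op 3: CLOSE 1-3: Q_total=22.00, C_total=5.00, V=4.40; Q1=17.60, Q3=4.40; dissipated=0.000
Final charges: Q1=17.60, Q2=10.00, Q3=4.40, Q4=12.00

Answer: 17.60 μC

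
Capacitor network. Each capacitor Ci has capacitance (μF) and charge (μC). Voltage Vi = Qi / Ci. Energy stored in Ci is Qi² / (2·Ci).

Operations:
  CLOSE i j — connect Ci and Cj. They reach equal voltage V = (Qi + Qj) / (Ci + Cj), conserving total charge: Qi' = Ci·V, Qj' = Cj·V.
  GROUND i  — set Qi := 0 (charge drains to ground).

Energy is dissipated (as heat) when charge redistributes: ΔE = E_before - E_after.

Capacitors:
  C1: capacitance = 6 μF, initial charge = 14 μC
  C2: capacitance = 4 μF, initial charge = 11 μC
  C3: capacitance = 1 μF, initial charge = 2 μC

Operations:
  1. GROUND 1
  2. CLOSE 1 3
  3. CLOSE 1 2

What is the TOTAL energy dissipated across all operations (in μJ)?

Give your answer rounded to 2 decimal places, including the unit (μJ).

Answer: 25.33 μJ

Derivation:
Initial: C1(6μF, Q=14μC, V=2.33V), C2(4μF, Q=11μC, V=2.75V), C3(1μF, Q=2μC, V=2.00V)
Op 1: GROUND 1: Q1=0; energy lost=16.333
Op 2: CLOSE 1-3: Q_total=2.00, C_total=7.00, V=0.29; Q1=1.71, Q3=0.29; dissipated=1.714
Op 3: CLOSE 1-2: Q_total=12.71, C_total=10.00, V=1.27; Q1=7.63, Q2=5.09; dissipated=7.287
Total dissipated: 25.335 μJ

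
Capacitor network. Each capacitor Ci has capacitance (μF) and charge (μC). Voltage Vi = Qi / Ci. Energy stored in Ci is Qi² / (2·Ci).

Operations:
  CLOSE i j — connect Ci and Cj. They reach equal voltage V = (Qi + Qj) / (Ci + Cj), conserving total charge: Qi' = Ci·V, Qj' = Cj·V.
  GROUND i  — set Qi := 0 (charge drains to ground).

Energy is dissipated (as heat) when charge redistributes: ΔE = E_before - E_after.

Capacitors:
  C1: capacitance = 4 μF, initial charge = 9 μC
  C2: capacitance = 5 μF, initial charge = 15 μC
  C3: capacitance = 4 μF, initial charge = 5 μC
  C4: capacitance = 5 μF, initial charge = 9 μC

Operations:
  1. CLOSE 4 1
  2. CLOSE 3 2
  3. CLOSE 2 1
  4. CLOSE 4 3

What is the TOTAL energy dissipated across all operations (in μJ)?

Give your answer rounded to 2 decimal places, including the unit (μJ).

Answer: 3.74 μJ

Derivation:
Initial: C1(4μF, Q=9μC, V=2.25V), C2(5μF, Q=15μC, V=3.00V), C3(4μF, Q=5μC, V=1.25V), C4(5μF, Q=9μC, V=1.80V)
Op 1: CLOSE 4-1: Q_total=18.00, C_total=9.00, V=2.00; Q4=10.00, Q1=8.00; dissipated=0.225
Op 2: CLOSE 3-2: Q_total=20.00, C_total=9.00, V=2.22; Q3=8.89, Q2=11.11; dissipated=3.403
Op 3: CLOSE 2-1: Q_total=19.11, C_total=9.00, V=2.12; Q2=10.62, Q1=8.49; dissipated=0.055
Op 4: CLOSE 4-3: Q_total=18.89, C_total=9.00, V=2.10; Q4=10.49, Q3=8.40; dissipated=0.055
Total dissipated: 3.738 μJ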